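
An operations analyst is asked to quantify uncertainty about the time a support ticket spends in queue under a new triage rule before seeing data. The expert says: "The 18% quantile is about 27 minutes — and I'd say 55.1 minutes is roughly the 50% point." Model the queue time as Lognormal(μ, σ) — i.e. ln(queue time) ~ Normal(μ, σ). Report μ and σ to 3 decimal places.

μ ≈ 4.009, σ ≈ 0.779

If T ~ Lognormal(μ,σ) then ln T ~ Normal(μ,σ), so the p-quantile of ln T is μ + z_p·σ.
ln(27) = 3.296 and ln(55.1) = 4.009; z_{0.18} = -0.9154, z_{0.5} = 0.
σ = (4.009 − 3.296)/(0 − (-0.9154)) = 0.779.
μ = 3.296 − (-0.9154)·0.779 = 4.009.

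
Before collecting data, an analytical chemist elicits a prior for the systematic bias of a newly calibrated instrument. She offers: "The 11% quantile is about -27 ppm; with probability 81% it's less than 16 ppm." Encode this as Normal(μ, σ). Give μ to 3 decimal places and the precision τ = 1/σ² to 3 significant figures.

μ = -1.938, τ = 0.0024

For Normal(μ,σ), the p-quantile is μ + z_p·σ. Here z_{0.11} = -1.227, z_{0.81} = 0.8779.
So -27 = μ − 1.227σ and 16 = μ + 0.8779σ.
Subtracting: σ = (16 − -27)/(0.8779 − (-1.227)) = 20.433.
Then μ = -27 − (-1.227)·20.433 = -1.938.
Precision τ = 1/σ² = 1/20.43² = 0.0024.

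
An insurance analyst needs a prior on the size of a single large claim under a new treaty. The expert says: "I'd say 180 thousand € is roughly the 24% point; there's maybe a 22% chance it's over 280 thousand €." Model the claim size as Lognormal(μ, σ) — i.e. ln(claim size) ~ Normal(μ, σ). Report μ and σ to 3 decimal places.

μ ≈ 5.404, σ ≈ 0.299

If T ~ Lognormal(μ,σ) then ln T ~ Normal(μ,σ), so the p-quantile of ln T is μ + z_p·σ.
ln(180) = 5.193 and ln(280) = 5.635; z_{0.24} = -0.7063, z_{0.78} = 0.7722.
σ = (5.635 − 5.193)/(0.7722 − (-0.7063)) = 0.299.
μ = 5.193 − (-0.7063)·0.299 = 5.404.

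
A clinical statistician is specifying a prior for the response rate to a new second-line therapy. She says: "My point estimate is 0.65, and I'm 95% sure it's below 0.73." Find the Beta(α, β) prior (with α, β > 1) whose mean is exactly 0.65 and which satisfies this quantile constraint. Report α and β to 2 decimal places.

α ≈ 59.04, β ≈ 31.79

With mean 0.65 fixed, write α = 0.65s, β = 0.35s where s = α+β.
Need P(θ < 0.73) = 0.95 under Beta(0.65s, 0.35s). Normal approximation: (q−m)/√(m(1−m)/s) ≈ z_{0.95} = 1.64, so s ≈ 0.65·0.35·(1.64)²/(0.73−0.65)² = 96.2.
At s = 96.2: P(θ<0.73) ≈ 0.955. Adjusting to match 0.95 gives s ≈ 90.83.
So α = 0.65·90.83 ≈ 59.04, β = 0.35·90.83 ≈ 31.79.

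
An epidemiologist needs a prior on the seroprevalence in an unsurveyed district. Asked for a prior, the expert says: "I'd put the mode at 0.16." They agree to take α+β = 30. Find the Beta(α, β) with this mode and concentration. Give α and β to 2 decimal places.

α = 5.48, β = 24.52

For α,β > 1 the Beta mode is (α−1)/(α+β−2). With α+β = 30, the mode is (α−1)/28.
Set (α−1)/28 = 0.16 → α = 1 + 0.16·28 = 5.48.
β = 30 − α = 24.52.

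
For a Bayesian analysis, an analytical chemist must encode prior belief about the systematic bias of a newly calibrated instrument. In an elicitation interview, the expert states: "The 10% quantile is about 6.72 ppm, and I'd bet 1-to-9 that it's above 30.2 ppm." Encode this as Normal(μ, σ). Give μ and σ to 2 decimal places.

The p-quantile of Normal(μ,σ) is μ + z_p·σ, with z_{0.1} = -1.282 and z_{0.9} = 1.282.
Eliminate σ: μ = (z₂·x₁ − z₁·x₂)/(z₂ − z₁) = (1.282·6.72 − (-1.282)·30.2)/2.563 = 18.46.
Then σ = (x₂ − x₁)/(z₂ − z₁) = (30.2 − 6.72)/2.563 = 9.16.

μ = 18.46, σ = 9.16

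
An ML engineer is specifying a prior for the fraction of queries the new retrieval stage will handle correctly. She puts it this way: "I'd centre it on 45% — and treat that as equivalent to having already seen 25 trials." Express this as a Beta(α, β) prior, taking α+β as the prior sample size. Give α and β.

α = 11.25, β = 13.75

Under the effective-sample-size interpretation, Beta(α, β) has prior mean α/(α+β) and prior sample size α+β.
So α+β = 25 and α/(α+β) = 0.45, giving α = 0.45·25 = 11.25 and β = 25 − 11.25 = 13.75.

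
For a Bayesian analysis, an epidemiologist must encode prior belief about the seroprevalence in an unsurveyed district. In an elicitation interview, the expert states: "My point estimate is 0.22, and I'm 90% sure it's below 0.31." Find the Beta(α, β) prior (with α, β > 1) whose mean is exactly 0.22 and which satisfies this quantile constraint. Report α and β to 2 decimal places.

α ≈ 8.07, β ≈ 28.61

With mean 0.22 fixed, write α = 0.22s, β = 0.78s where s = α+β.
Need P(θ < 0.31) = 0.9 under Beta(0.22s, 0.78s). Normal approximation: (q−m)/√(m(1−m)/s) ≈ z_{0.9} = 1.28, so s ≈ 0.22·0.78·(1.28)²/(0.31−0.22)² = 34.8.
At s = 34.8: P(θ<0.31) ≈ 0.895. Adjusting to match 0.9 gives s ≈ 36.68.
So α = 0.22·36.68 ≈ 8.07, β = 0.78·36.68 ≈ 28.61.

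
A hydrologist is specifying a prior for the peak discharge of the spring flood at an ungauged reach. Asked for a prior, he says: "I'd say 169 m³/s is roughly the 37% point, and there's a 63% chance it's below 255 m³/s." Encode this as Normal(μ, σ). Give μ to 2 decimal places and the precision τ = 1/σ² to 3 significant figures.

The p-quantile of Normal(μ,σ) is μ + z_p·σ, with z_{0.37} = -0.3319 and z_{0.63} = 0.3319.
Eliminate σ: μ = (z₂·x₁ − z₁·x₂)/(z₂ − z₁) = (0.3319·169 − (-0.3319)·255)/0.6637 = 212.00.
Then σ = (x₂ − x₁)/(z₂ − z₁) = (255 − 169)/0.6637 = 129.58.
Precision τ = 1/σ² = 1/129.6² = 5.96e-05.

μ = 212.00, τ = 5.96e-05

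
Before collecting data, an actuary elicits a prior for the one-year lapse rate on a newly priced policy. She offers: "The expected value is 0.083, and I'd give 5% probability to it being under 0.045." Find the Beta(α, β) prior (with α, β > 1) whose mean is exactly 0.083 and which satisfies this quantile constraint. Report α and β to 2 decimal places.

α ≈ 9.34, β ≈ 103.14

With mean 0.083 fixed, write α = 0.083s, β = 0.917s where s = α+β.
Need P(θ < 0.045) = 0.05 under Beta(0.083s, 0.917s). Normal approximation: (q−m)/√(m(1−m)/s) ≈ z_{0.05} = -1.64, so s ≈ 0.083·0.917·(-1.64)²/(0.045−0.083)² = 142.6.
At s = 142.6: P(θ<0.045) ≈ 0.030. Adjusting to match 0.05 gives s ≈ 112.48.
So α = 0.083·112.48 ≈ 9.34, β = 0.917·112.48 ≈ 103.14.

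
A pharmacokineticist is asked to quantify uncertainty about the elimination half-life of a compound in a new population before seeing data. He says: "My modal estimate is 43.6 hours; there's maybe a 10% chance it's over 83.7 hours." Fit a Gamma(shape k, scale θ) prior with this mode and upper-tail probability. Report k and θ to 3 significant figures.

k ≈ 5.5, θ ≈ 9.69

Gamma(k,θ) with k>1 has mode (k−1)θ, so θ = 43.6/(k−1).
Need P(X < 83.7) = 0.9 with θ tied to k this way. Start at k = 2, θ = 43.6: P(X<83.7) ≈ 0.572.
Too low — raise k to concentrate. Iterating converges to k ≈ 5.5.
Then θ = 43.6/(5.5−1) ≈ 9.69.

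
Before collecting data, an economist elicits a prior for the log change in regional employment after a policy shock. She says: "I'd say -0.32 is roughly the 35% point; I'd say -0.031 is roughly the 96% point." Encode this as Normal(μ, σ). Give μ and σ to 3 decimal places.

For Normal(μ,σ), the p-quantile is μ + z_p·σ. Here z_{0.35} = -0.3853, z_{0.96} = 1.751.
So -0.32 = μ − 0.3853σ and -0.031 = μ + 1.751σ.
Subtracting: σ = (-0.031 − -0.32)/(1.751 − (-0.3853)) = 0.135.
Then μ = -0.32 − (-0.3853)·0.135 = -0.268.

μ = -0.268, σ = 0.135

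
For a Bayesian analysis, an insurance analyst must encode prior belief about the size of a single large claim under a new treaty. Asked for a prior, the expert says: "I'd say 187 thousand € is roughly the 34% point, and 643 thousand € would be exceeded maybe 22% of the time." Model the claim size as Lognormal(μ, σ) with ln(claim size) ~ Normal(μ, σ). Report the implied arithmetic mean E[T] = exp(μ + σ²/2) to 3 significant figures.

E[T] ≈ 495 thousand €

If T ~ Lognormal(μ,σ) then ln T ~ Normal(μ,σ), so the p-quantile of ln T is μ + z_p·σ.
ln(187) = 5.231 and ln(643) = 6.466; z_{0.34} = -0.4125, z_{0.78} = 0.7722.
σ = (6.466 − 5.231)/(0.7722 − (-0.4125)) = 1.043.
μ = 5.231 − (-0.4125)·1.043 = 5.661.
E[T] = exp(μ + σ²/2) = exp(5.661 + 0.5434) = 495 thousand €.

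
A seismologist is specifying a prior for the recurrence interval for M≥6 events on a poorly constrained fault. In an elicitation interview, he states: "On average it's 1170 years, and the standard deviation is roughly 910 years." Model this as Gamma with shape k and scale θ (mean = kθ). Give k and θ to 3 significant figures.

For Gamma(k, scale θ): mean = kθ, variance = kθ², so CV = 1/√k.
CV = SD/mean = 910/1170 = 0.7778, hence k = 1/CV² = 1.65.
Then θ = mean/k = 1170/1.65 = 708.

k ≈ 1.65, θ ≈ 708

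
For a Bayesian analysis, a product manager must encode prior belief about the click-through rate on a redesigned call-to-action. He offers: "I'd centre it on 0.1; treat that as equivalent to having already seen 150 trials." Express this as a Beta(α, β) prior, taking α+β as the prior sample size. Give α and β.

Under the effective-sample-size interpretation, Beta(α, β) has prior mean α/(α+β) and prior sample size α+β.
So α+β = 150 and α/(α+β) = 0.1, giving α = 0.1·150 = 15 and β = 150 − 15 = 135.

α = 15, β = 135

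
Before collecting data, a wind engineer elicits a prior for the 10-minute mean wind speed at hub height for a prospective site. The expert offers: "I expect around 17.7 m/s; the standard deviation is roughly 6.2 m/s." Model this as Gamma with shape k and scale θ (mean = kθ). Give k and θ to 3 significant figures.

For Gamma(k, scale θ): mean = kθ, variance = kθ², so CV = 1/√k.
CV = SD/mean = 6.2/17.7 = 0.3503, hence k = 1/CV² = 8.15.
Then θ = mean/k = 17.7/8.15 = 2.17.

k ≈ 8.15, θ ≈ 2.17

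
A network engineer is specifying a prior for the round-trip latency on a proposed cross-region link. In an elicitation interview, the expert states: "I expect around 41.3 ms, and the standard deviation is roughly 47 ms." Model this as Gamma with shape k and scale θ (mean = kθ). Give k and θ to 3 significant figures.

k ≈ 0.772, θ ≈ 53.5

For Gamma(k, scale θ): mean = kθ, variance = kθ², so CV = 1/√k.
CV = SD/mean = 47/41.3 = 1.138, hence k = 1/CV² = 0.772.
Then θ = mean/k = 41.3/0.772 = 53.5.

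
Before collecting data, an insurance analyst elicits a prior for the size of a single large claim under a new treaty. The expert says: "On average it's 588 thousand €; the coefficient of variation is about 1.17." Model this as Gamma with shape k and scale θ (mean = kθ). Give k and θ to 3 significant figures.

For Gamma(k, scale θ): mean = kθ, variance = kθ², so CV = 1/√k.
CV = 1.17, hence k = 1/CV² = 0.731.
Then θ = mean/k = 588/0.731 = 805.

k ≈ 0.731, θ ≈ 805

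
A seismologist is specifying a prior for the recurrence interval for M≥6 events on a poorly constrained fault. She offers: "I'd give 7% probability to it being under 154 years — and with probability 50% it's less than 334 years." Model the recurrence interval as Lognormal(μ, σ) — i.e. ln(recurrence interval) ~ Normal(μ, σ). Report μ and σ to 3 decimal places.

If T ~ Lognormal(μ,σ) then ln T ~ Normal(μ,σ), so the p-quantile of ln T is μ + z_p·σ.
ln(154) = 5.037 and ln(334) = 5.811; z_{0.07} = -1.476, z_{0.5} = 0.
σ = (5.811 − 5.037)/(0 − (-1.476)) = 0.525.
μ = 5.037 − (-1.476)·0.525 = 5.811.

μ ≈ 5.811, σ ≈ 0.525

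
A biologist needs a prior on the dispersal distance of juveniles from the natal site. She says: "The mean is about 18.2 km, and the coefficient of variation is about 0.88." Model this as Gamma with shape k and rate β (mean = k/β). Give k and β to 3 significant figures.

For Gamma(k, rate β): mean = k/β, variance = k/β², so CV = 1/√k.
CV = 0.88, hence k = 1/CV² = 1.29.
Then β = k/mean = 1.29/18.2 = 0.071.

k ≈ 1.29, β ≈ 0.071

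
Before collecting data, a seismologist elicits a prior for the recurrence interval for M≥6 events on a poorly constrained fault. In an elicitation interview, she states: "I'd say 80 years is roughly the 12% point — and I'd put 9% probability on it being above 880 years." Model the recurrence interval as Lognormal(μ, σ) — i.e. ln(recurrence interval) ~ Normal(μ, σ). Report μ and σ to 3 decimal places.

μ ≈ 5.502, σ ≈ 0.953

If T ~ Lognormal(μ,σ) then ln T ~ Normal(μ,σ), so the p-quantile of ln T is μ + z_p·σ.
ln(80) = 4.382 and ln(880) = 6.78; z_{0.12} = -1.175, z_{0.91} = 1.341.
σ = (6.78 − 4.382)/(1.341 − (-1.175)) = 0.953.
μ = 4.382 − (-1.175)·0.953 = 5.502.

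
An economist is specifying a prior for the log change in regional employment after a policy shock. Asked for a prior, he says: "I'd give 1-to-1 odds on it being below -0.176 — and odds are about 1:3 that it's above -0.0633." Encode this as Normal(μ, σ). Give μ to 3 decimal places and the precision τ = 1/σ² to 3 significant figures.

μ = -0.176, τ = 35.8

For Normal(μ,σ), the p-quantile is μ + z_p·σ. Here z_{0.5} = 0, z_{0.75} = 0.6745.
So -0.176 = μ + 0σ and -0.0633 = μ + 0.6745σ.
Subtracting: σ = (-0.0633 − -0.176)/(0.6745 − (0)) = 0.167.
Then μ = -0.176 − (0)·0.167 = -0.176.
Precision τ = 1/σ² = 1/0.1671² = 35.8.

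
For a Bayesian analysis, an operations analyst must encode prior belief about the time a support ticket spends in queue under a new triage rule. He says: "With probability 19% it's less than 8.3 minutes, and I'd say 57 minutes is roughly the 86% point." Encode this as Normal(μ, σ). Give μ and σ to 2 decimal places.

μ = 30.13, σ = 24.87

The p-quantile of Normal(μ,σ) is μ + z_p·σ, with z_{0.19} = -0.8779 and z_{0.86} = 1.08.
Eliminate σ: μ = (z₂·x₁ − z₁·x₂)/(z₂ − z₁) = (1.08·8.3 − (-0.8779)·57)/1.958 = 30.13.
Then σ = (x₂ − x₁)/(z₂ − z₁) = (57 − 8.3)/1.958 = 24.87.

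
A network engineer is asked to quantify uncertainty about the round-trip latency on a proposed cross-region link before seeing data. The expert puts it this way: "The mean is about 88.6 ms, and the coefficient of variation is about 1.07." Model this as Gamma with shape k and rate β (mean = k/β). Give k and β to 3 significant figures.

k ≈ 0.873, β ≈ 0.00986

For Gamma(k, rate β): mean = k/β, variance = k/β², so CV = 1/√k.
CV = 1.07, hence k = 1/CV² = 0.873.
Then β = k/mean = 0.873/88.6 = 0.00986.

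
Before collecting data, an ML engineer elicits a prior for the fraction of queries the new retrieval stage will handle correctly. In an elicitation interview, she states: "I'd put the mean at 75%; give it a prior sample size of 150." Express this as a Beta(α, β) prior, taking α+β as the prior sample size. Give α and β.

Under the effective-sample-size interpretation, Beta(α, β) has prior mean α/(α+β) and prior sample size α+β.
So α+β = 150 and α/(α+β) = 0.75, giving α = 0.75·150 = 112.5 and β = 150 − 112.5 = 37.5.

α = 112.5, β = 37.5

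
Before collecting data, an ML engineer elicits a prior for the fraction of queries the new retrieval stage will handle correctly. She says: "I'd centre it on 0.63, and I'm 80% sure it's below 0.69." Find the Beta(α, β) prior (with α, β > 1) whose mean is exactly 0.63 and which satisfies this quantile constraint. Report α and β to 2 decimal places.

α ≈ 29.43, β ≈ 17.29

With mean 0.63 fixed, write α = 0.63s, β = 0.37s where s = α+β.
Need P(θ < 0.69) = 0.8 under Beta(0.63s, 0.37s). Normal approximation: (q−m)/√(m(1−m)/s) ≈ z_{0.8} = 0.842, so s ≈ 0.63·0.37·(0.842)²/(0.69−0.63)² = 45.9.
At s = 45.9: P(θ<0.69) ≈ 0.798. Adjusting to match 0.8 gives s ≈ 46.72.
So α = 0.63·46.72 ≈ 29.43, β = 0.37·46.72 ≈ 17.29.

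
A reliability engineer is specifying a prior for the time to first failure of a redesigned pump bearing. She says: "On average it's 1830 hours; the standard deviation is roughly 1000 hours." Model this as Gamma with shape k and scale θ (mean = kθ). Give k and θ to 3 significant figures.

k ≈ 3.35, θ ≈ 546

For Gamma(k, scale θ): mean = kθ, variance = kθ², so CV = 1/√k.
CV = SD/mean = 1000/1830 = 0.5464, hence k = 1/CV² = 3.35.
Then θ = mean/k = 1830/3.35 = 546.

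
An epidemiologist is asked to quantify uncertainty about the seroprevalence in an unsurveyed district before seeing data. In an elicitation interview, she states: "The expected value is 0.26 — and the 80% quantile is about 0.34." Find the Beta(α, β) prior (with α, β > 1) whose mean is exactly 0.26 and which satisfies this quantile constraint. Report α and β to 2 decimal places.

α ≈ 5.17, β ≈ 14.71

With mean 0.26 fixed, write α = 0.26s, β = 0.74s where s = α+β.
Need P(θ < 0.34) = 0.8 under Beta(0.26s, 0.74s). Normal approximation: (q−m)/√(m(1−m)/s) ≈ z_{0.8} = 0.842, so s ≈ 0.26·0.74·(0.842)²/(0.34−0.26)² = 21.3.
At s = 21.3: P(θ<0.34) ≈ 0.807. Adjusting to match 0.8 gives s ≈ 19.88.
So α = 0.26·19.88 ≈ 5.17, β = 0.74·19.88 ≈ 14.71.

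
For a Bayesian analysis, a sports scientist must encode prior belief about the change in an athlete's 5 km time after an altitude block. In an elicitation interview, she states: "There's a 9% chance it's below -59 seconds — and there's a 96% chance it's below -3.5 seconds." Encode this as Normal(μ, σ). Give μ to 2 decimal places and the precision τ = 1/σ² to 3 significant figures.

The p-quantile of Normal(μ,σ) is μ + z_p·σ, with z_{0.09} = -1.341 and z_{0.96} = 1.751.
Eliminate σ: μ = (z₂·x₁ − z₁·x₂)/(z₂ − z₁) = (1.751·-59 − (-1.341)·-3.5)/3.091 = -34.93.
Then σ = (x₂ − x₁)/(z₂ − z₁) = (-3.5 − -59)/3.091 = 17.95.
Precision τ = 1/σ² = 1/17.95² = 0.0031.

μ = -34.93, τ = 0.0031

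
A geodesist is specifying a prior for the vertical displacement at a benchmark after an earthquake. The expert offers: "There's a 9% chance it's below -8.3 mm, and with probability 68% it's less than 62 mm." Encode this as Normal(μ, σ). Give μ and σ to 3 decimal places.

The p-quantile of Normal(μ,σ) is μ + z_p·σ, with z_{0.09} = -1.341 and z_{0.68} = 0.4677.
Eliminate σ: μ = (z₂·x₁ − z₁·x₂)/(z₂ − z₁) = (0.4677·-8.3 − (-1.341)·62)/1.808 = 43.819.
Then σ = (x₂ − x₁)/(z₂ − z₁) = (62 − -8.3)/1.808 = 38.873.

μ = 43.819, σ = 38.873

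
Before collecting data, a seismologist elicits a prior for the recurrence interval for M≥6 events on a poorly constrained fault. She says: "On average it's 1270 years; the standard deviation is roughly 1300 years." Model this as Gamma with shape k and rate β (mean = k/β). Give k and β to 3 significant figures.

k ≈ 0.954, β ≈ 0.000751

For Gamma(k, rate β): mean = k/β, variance = k/β², so CV = 1/√k.
CV = SD/mean = 1300/1270 = 1.024, hence k = 1/CV² = 0.954.
Then β = k/mean = 0.954/1270 = 0.000751.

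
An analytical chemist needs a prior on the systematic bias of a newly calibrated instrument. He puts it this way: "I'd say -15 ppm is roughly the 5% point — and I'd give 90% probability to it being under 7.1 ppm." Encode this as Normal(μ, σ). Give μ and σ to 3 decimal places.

μ = -2.578, σ = 7.552

The p-quantile of Normal(μ,σ) is μ + z_p·σ, with z_{0.05} = -1.645 and z_{0.9} = 1.282.
Eliminate σ: μ = (z₂·x₁ − z₁·x₂)/(z₂ − z₁) = (1.282·-15 − (-1.645)·7.1)/2.926 = -2.578.
Then σ = (x₂ − x₁)/(z₂ − z₁) = (7.1 − -15)/2.926 = 7.552.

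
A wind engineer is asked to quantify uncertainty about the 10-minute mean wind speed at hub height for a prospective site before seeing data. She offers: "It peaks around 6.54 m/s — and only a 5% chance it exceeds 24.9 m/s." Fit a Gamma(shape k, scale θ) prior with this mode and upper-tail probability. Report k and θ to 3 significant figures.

Gamma(k,θ) with k>1 has mode (k−1)θ, so θ = 6.54/(k−1).
Need P(X < 24.9) = 0.95 with θ tied to k this way. Start at k = 2, θ = 6.54: P(X<24.9) ≈ 0.893.
Too low — raise k to concentrate. Iterating converges to k ≈ 2.42.
Then θ = 6.54/(2.42−1) ≈ 4.6.

k ≈ 2.42, θ ≈ 4.6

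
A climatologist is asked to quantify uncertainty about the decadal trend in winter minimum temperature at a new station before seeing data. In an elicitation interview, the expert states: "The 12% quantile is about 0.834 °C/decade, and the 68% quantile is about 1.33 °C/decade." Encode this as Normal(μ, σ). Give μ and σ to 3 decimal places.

The p-quantile of Normal(μ,σ) is μ + z_p·σ, with z_{0.12} = -1.175 and z_{0.68} = 0.4677.
Eliminate σ: μ = (z₂·x₁ − z₁·x₂)/(z₂ − z₁) = (0.4677·0.834 − (-1.175)·1.33)/1.643 = 1.189.
Then σ = (x₂ − x₁)/(z₂ − z₁) = (1.33 − 0.834)/1.643 = 0.302.

μ = 1.189, σ = 0.302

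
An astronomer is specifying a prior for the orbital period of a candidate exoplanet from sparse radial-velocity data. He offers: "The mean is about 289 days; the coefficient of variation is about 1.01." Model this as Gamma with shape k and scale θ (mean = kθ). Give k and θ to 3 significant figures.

For Gamma(k, scale θ): mean = kθ, variance = kθ², so CV = 1/√k.
CV = 1.01, hence k = 1/CV² = 0.98.
Then θ = mean/k = 289/0.98 = 295.

k ≈ 0.98, θ ≈ 295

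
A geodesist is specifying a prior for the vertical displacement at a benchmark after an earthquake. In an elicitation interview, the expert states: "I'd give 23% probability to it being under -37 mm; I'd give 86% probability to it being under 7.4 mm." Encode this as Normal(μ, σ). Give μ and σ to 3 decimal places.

The p-quantile of Normal(μ,σ) is μ + z_p·σ, with z_{0.23} = -0.7388 and z_{0.86} = 1.08.
Eliminate σ: μ = (z₂·x₁ − z₁·x₂)/(z₂ − z₁) = (1.08·-37 − (-0.7388)·7.4)/1.819 = -18.967.
Then σ = (x₂ − x₁)/(z₂ − z₁) = (7.4 − -37)/1.819 = 24.407.

μ = -18.967, σ = 24.407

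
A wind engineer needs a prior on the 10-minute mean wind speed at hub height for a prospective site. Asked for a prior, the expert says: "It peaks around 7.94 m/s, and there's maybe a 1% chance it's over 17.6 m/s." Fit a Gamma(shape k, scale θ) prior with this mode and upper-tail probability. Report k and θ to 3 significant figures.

Gamma(k,θ) with k>1 has mode (k−1)θ, so θ = 7.94/(k−1).
Need P(X < 17.6) = 0.99 with θ tied to k this way. Start at k = 2, θ = 7.94: P(X<17.6) ≈ 0.649.
Too low — raise k to concentrate. Iterating converges to k ≈ 8.6.
Then θ = 7.94/(8.6−1) ≈ 1.05.

k ≈ 8.6, θ ≈ 1.05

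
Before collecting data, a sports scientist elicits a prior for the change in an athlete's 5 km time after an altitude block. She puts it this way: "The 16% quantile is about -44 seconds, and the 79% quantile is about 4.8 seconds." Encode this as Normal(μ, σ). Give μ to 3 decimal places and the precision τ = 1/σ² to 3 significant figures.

The p-quantile of Normal(μ,σ) is μ + z_p·σ, with z_{0.16} = -0.9945 and z_{0.79} = 0.8064.
Eliminate σ: μ = (z₂·x₁ − z₁·x₂)/(z₂ − z₁) = (0.8064·-44 − (-0.9945)·4.8)/1.801 = -17.052.
Then σ = (x₂ − x₁)/(z₂ − z₁) = (4.8 − -44)/1.801 = 27.098.
Precision τ = 1/σ² = 1/27.1² = 0.00136.

μ = -17.052, τ = 0.00136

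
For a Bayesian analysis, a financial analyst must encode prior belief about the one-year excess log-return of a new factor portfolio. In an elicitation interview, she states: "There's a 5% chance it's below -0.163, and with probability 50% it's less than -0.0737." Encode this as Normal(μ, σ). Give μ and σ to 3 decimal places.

μ = -0.074, σ = 0.054

For Normal(μ,σ), the p-quantile is μ + z_p·σ. Here z_{0.05} = -1.645, z_{0.5} = 0.
So -0.163 = μ − 1.645σ and -0.0737 = μ + 0σ.
Subtracting: σ = (-0.0737 − -0.163)/(0 − (-1.645)) = 0.054.
Then μ = -0.163 − (-1.645)·0.054 = -0.074.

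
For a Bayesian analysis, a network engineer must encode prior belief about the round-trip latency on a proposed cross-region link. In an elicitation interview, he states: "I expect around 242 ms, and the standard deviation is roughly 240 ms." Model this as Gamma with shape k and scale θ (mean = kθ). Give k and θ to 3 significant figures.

For Gamma(k, scale θ): mean = kθ, variance = kθ², so CV = 1/√k.
CV = SD/mean = 240/242 = 0.9917, hence k = 1/CV² = 1.02.
Then θ = mean/k = 242/1.02 = 238.

k ≈ 1.02, θ ≈ 238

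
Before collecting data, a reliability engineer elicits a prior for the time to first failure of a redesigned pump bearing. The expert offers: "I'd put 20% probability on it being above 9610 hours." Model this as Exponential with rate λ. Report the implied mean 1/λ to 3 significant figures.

mean ≈ 5970 hours

P(T > 9610.0) = e^(−λ·9610.0) = 0.2, so λ = −ln(0.2)/9610.0 = 0.000167.
Mean = 1/λ = 5970 hours.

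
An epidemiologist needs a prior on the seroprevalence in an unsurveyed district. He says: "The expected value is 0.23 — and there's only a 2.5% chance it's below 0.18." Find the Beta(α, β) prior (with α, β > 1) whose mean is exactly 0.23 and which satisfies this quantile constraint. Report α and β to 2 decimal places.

α ≈ 57.36, β ≈ 192.04

With mean 0.23 fixed, write α = 0.23s, β = 0.77s where s = α+β.
Need P(θ < 0.18) = 0.025 under Beta(0.23s, 0.77s). Normal approximation: (q−m)/√(m(1−m)/s) ≈ z_{0.025} = -1.96, so s ≈ 0.23·0.77·(-1.96)²/(0.18−0.23)² = 272.1.
At s = 272.1: P(θ<0.18) ≈ 0.020. Adjusting to match 0.025 gives s ≈ 249.40.
So α = 0.23·249.40 ≈ 57.36, β = 0.77·249.40 ≈ 192.04.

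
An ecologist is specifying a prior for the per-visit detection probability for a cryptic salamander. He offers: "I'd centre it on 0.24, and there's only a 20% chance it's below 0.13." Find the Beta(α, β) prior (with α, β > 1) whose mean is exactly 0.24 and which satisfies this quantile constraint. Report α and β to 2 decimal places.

With mean 0.24 fixed, write α = 0.24s, β = 0.76s where s = α+β.
Need P(θ < 0.13) = 0.2 under Beta(0.24s, 0.76s). Normal approximation: (q−m)/√(m(1−m)/s) ≈ z_{0.2} = -0.842, so s ≈ 0.24·0.76·(-0.842)²/(0.13−0.24)² = 10.7.
At s = 10.7: P(θ<0.13) ≈ 0.205. Adjusting to match 0.2 gives s ≈ 11.03.
So α = 0.24·11.03 ≈ 2.65, β = 0.76·11.03 ≈ 8.38.

α ≈ 2.65, β ≈ 8.38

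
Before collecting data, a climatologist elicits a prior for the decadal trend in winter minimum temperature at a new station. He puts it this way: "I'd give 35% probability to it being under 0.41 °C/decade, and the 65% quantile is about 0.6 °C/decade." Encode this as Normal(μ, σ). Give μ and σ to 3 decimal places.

For Normal(μ,σ), the p-quantile is μ + z_p·σ. Here z_{0.35} = -0.3853, z_{0.65} = 0.3853.
So 0.41 = μ − 0.3853σ and 0.6 = μ + 0.3853σ.
Subtracting: σ = (0.6 − 0.41)/(0.3853 − (-0.3853)) = 0.247.
Then μ = 0.41 − (-0.3853)·0.247 = 0.505.

μ = 0.505, σ = 0.247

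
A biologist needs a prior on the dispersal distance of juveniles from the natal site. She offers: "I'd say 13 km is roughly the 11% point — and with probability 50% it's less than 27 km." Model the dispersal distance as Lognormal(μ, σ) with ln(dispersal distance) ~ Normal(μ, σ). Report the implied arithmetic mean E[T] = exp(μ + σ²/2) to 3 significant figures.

E[T] ≈ 32.2 km

If T ~ Lognormal(μ,σ) then ln T ~ Normal(μ,σ), so the p-quantile of ln T is μ + z_p·σ.
ln(13) = 2.565 and ln(27) = 3.296; z_{0.11} = -1.227, z_{0.5} = 0.
σ = (3.296 − 2.565)/(0 − (-1.227)) = 0.596.
μ = 2.565 − (-1.227)·0.596 = 3.296.
E[T] = exp(μ + σ²/2) = exp(3.296 + 0.1775) = 32.2 km.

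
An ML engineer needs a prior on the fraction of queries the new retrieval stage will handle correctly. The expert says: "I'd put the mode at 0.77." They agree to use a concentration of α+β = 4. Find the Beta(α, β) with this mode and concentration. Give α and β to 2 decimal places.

For α,β > 1 the Beta mode is (α−1)/(α+β−2). With α+β = 4, the mode is (α−1)/2.
Set (α−1)/2 = 0.77 → α = 1 + 0.77·2 = 2.54.
β = 4 − α = 1.46.

α = 2.54, β = 1.46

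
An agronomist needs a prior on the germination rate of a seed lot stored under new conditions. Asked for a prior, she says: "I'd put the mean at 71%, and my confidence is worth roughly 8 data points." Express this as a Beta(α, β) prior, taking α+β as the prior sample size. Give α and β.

α = 5.68, β = 2.32

Under the effective-sample-size interpretation, Beta(α, β) has prior mean α/(α+β) and prior sample size α+β.
So α+β = 8 and α/(α+β) = 0.71, giving α = 0.71·8 = 5.68 and β = 8 − 5.68 = 2.32.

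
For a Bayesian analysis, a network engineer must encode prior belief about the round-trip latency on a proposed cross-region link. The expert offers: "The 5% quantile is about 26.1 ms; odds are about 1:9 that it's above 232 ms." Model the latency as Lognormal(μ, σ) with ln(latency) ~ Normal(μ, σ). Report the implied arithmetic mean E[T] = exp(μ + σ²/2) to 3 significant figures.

E[T] ≈ 118 ms

If T ~ Lognormal(μ,σ) then ln T ~ Normal(μ,σ), so the p-quantile of ln T is μ + z_p·σ.
ln(26.1) = 3.262 and ln(232) = 5.447; z_{0.05} = -1.645, z_{0.9} = 1.282.
σ = (5.447 − 3.262)/(1.282 − (-1.645)) = 0.747.
μ = 3.262 − (-1.645)·0.747 = 4.490.
E[T] = exp(μ + σ²/2) = exp(4.490 + 0.2787) = 118 ms.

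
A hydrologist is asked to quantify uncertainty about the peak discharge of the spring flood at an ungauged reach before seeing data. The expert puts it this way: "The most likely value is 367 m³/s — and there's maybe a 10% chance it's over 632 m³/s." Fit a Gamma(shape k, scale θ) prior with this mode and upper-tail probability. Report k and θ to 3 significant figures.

Gamma(k,θ) with k>1 has mode (k−1)θ, so θ = 367/(k−1).
Need P(X < 632) = 0.9 with θ tied to k this way. Start at k = 2, θ = 367: P(X<632) ≈ 0.514.
Too low — raise k to concentrate. Iterating converges to k ≈ 7.42.
Then θ = 367/(7.42−1) ≈ 57.2.

k ≈ 7.42, θ ≈ 57.2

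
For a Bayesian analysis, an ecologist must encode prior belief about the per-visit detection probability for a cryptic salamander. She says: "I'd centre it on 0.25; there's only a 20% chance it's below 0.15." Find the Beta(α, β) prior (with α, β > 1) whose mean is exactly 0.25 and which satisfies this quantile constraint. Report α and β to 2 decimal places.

With mean 0.25 fixed, write α = 0.25s, β = 0.75s where s = α+β.
Need P(θ < 0.15) = 0.2 under Beta(0.25s, 0.75s). Normal approximation: (q−m)/√(m(1−m)/s) ≈ z_{0.2} = -0.842, so s ≈ 0.25·0.75·(-0.842)²/(0.15−0.25)² = 13.3.
At s = 13.3: P(θ<0.15) ≈ 0.206. Adjusting to match 0.2 gives s ≈ 13.78.
So α = 0.25·13.78 ≈ 3.44, β = 0.75·13.78 ≈ 10.33.

α ≈ 3.44, β ≈ 10.33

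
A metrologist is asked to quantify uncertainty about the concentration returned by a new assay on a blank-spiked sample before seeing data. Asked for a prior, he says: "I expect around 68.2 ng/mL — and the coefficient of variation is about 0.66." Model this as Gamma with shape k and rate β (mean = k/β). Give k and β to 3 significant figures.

k ≈ 2.3, β ≈ 0.0337

For Gamma(k, rate β): mean = k/β, variance = k/β², so CV = 1/√k.
CV = 0.66, hence k = 1/CV² = 2.3.
Then β = k/mean = 2.3/68.2 = 0.0337.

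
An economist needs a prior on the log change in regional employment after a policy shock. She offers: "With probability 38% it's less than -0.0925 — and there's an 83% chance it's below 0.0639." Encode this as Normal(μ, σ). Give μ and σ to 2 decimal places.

For Normal(μ,σ), the p-quantile is μ + z_p·σ. Here z_{0.38} = -0.3055, z_{0.83} = 0.9542.
So -0.0925 = μ − 0.3055σ and 0.0639 = μ + 0.9542σ.
Subtracting: σ = (0.0639 − -0.0925)/(0.9542 − (-0.3055)) = 0.12.
Then μ = -0.0925 − (-0.3055)·0.12 = -0.05.

μ = -0.05, σ = 0.12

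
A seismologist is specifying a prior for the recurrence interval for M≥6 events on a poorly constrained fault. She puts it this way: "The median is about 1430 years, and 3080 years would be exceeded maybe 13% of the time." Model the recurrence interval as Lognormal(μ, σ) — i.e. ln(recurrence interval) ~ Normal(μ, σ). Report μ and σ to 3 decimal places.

μ ≈ 7.265, σ ≈ 0.681

If T ~ Lognormal(μ,σ) then ln T ~ Normal(μ,σ), so the p-quantile of ln T is μ + z_p·σ.
ln(1430) = 7.265 and ln(3080) = 8.033; z_{0.5} = 0, z_{0.87} = 1.126.
σ = (8.033 − 7.265)/(1.126 − (0)) = 0.681.
μ = 7.265 − (0)·0.681 = 7.265.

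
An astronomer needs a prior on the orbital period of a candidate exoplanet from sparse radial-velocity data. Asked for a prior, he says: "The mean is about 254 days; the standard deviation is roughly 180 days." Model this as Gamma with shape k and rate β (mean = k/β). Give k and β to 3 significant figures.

For Gamma(k, rate β): mean = k/β, variance = k/β², so CV = 1/√k.
CV = SD/mean = 180/254 = 0.7087, hence k = 1/CV² = 1.99.
Then β = k/mean = 1.99/254 = 0.00784.

k ≈ 1.99, β ≈ 0.00784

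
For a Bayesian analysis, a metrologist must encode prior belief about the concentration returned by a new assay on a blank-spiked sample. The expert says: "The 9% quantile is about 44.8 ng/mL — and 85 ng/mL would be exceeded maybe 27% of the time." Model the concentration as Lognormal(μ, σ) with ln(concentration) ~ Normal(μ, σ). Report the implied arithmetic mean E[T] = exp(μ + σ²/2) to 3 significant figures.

If T ~ Lognormal(μ,σ) then ln T ~ Normal(μ,σ), so the p-quantile of ln T is μ + z_p·σ.
ln(44.8) = 3.802 and ln(85) = 4.443; z_{0.09} = -1.341, z_{0.73} = 0.6128.
σ = (4.443 − 3.802)/(0.6128 − (-1.341)) = 0.328.
μ = 3.802 − (-1.341)·0.328 = 4.242.
E[T] = exp(μ + σ²/2) = exp(4.242 + 0.0537) = 73.4 ng/mL.

E[T] ≈ 73.4 ng/mL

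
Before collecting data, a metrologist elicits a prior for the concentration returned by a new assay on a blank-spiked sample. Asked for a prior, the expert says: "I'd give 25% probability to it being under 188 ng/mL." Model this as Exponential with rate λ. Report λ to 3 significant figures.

λ ≈ 0.00153

P(T < 188.0) = 1 − e^(−λ·188.0) = 0.25, so λ = −ln(1−0.25)/188.0 = −ln(0.75)/188.0 = 0.00153.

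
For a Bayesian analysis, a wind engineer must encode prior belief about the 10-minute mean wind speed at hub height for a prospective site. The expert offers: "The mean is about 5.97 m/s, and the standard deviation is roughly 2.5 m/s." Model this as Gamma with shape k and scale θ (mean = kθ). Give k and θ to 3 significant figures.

k ≈ 5.7, θ ≈ 1.05

For Gamma(k, scale θ): mean = kθ, variance = kθ², so CV = 1/√k.
CV = SD/mean = 2.5/5.97 = 0.4188, hence k = 1/CV² = 5.7.
Then θ = mean/k = 5.97/5.7 = 1.05.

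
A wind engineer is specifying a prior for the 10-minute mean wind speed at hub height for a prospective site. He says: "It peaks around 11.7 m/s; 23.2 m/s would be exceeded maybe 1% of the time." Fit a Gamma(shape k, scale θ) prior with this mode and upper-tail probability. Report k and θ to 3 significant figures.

Gamma(k,θ) with k>1 has mode (k−1)θ, so θ = 11.7/(k−1).
Need P(X < 23.2) = 0.99 with θ tied to k this way. Start at k = 2, θ = 11.7: P(X<23.2) ≈ 0.589.
Too low — raise k to concentrate. Iterating converges to k ≈ 11.5.
Then θ = 11.7/(11.5−1) ≈ 1.11.

k ≈ 11.5, θ ≈ 1.11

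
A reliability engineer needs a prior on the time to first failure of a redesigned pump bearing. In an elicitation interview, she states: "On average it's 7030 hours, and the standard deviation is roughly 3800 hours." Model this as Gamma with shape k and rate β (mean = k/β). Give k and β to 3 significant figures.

k ≈ 3.42, β ≈ 0.000487

For Gamma(k, rate β): mean = k/β, variance = k/β², so CV = 1/√k.
CV = SD/mean = 3800/7030 = 0.5405, hence k = 1/CV² = 3.42.
Then β = k/mean = 3.42/7030 = 0.000487.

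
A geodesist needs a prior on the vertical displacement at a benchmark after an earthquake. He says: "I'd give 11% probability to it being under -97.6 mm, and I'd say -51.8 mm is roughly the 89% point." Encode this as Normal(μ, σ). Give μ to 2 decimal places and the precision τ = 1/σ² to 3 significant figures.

The p-quantile of Normal(μ,σ) is μ + z_p·σ, with z_{0.11} = -1.227 and z_{0.89} = 1.227.
Eliminate σ: μ = (z₂·x₁ − z₁·x₂)/(z₂ − z₁) = (1.227·-97.6 − (-1.227)·-51.8)/2.453 = -74.70.
Then σ = (x₂ − x₁)/(z₂ − z₁) = (-51.8 − -97.6)/2.453 = 18.67.
Precision τ = 1/σ² = 1/18.67² = 0.00287.

μ = -74.70, τ = 0.00287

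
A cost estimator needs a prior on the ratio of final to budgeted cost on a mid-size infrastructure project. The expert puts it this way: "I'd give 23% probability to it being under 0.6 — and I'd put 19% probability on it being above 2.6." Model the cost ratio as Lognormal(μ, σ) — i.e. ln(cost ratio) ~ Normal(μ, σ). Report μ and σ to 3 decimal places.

μ ≈ 0.159, σ ≈ 0.907

If T ~ Lognormal(μ,σ) then ln T ~ Normal(μ,σ), so the p-quantile of ln T is μ + z_p·σ.
ln(0.6) = -0.5108 and ln(2.6) = 0.9555; z_{0.23} = -0.7388, z_{0.81} = 0.8779.
σ = (0.9555 − -0.5108)/(0.8779 − (-0.7388)) = 0.907.
μ = -0.5108 − (-0.7388)·0.907 = 0.159.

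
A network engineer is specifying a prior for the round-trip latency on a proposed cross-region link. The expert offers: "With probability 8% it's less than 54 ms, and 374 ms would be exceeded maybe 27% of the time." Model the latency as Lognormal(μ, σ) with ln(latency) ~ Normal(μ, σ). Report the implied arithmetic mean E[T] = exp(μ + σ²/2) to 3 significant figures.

If T ~ Lognormal(μ,σ) then ln T ~ Normal(μ,σ), so the p-quantile of ln T is μ + z_p·σ.
ln(54) = 3.989 and ln(374) = 5.924; z_{0.08} = -1.405, z_{0.73} = 0.6128.
σ = (5.924 − 3.989)/(0.6128 − (-1.405)) = 0.959.
μ = 3.989 − (-1.405)·0.959 = 5.337.
E[T] = exp(μ + σ²/2) = exp(5.337 + 0.4599) = 329 ms.

E[T] ≈ 329 ms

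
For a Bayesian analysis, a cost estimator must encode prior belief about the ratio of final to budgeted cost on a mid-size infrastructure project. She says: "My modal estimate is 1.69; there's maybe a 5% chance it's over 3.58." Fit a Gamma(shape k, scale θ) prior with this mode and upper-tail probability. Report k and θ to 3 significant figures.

k ≈ 5.9, θ ≈ 0.345

Gamma(k,θ) with k>1 has mode (k−1)θ, so θ = 1.69/(k−1).
Need P(X < 3.58) = 0.95 with θ tied to k this way. Start at k = 2, θ = 1.69: P(X<3.58) ≈ 0.625.
Too low — raise k to concentrate. Iterating converges to k ≈ 5.9.
Then θ = 1.69/(5.9−1) ≈ 0.345.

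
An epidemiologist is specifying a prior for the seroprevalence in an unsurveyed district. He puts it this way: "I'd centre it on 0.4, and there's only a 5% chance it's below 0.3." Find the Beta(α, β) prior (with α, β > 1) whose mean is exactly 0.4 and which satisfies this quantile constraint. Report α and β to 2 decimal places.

α ≈ 24.67, β ≈ 37.01

With mean 0.4 fixed, write α = 0.4s, β = 0.6s where s = α+β.
Need P(θ < 0.3) = 0.05 under Beta(0.4s, 0.6s). Normal approximation: (q−m)/√(m(1−m)/s) ≈ z_{0.05} = -1.64, so s ≈ 0.4·0.6·(-1.64)²/(0.3−0.4)² = 64.9.
At s = 64.9: P(θ<0.3) ≈ 0.046. Adjusting to match 0.05 gives s ≈ 61.68.
So α = 0.4·61.68 ≈ 24.67, β = 0.6·61.68 ≈ 37.01.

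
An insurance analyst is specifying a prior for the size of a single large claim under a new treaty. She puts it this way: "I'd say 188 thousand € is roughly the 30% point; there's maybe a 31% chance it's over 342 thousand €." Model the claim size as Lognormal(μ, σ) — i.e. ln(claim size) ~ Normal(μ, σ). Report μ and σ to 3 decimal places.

μ ≈ 5.544, σ ≈ 0.586

If T ~ Lognormal(μ,σ) then ln T ~ Normal(μ,σ), so the p-quantile of ln T is μ + z_p·σ.
ln(188) = 5.236 and ln(342) = 5.835; z_{0.3} = -0.5244, z_{0.69} = 0.4959.
σ = (5.835 − 5.236)/(0.4959 − (-0.5244)) = 0.586.
μ = 5.236 − (-0.5244)·0.586 = 5.544.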